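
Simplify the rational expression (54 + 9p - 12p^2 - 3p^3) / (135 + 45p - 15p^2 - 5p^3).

(-6 + 3p)/(-15 + 5p)

Euclidean algorithm in ℚ[p]:
  -3p^3 - 12p^2 + 9p + 54 = (3/5)(-5p^3 - 15p^2 + 45p + 135) + (-3p^2 - 18p - 27)
  -5p^3 - 15p^2 + 45p + 135 = ((5/3)p - 5)(-3p^2 - 18p - 27) + (0)
Last nonzero remainder: -3p^2 - 18p - 27. Dividing through by -3 gives the monic gcd p^2 + 6p + 9.
Cancel p^2 + 6p + 9 from numerator and denominator to get the reduced form.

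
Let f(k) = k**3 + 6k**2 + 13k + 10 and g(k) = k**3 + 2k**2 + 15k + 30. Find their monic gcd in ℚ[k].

k + 2

Apply the Euclidean algorithm:
  k**3 + 6k**2 + 13k + 10 = (k**3 + 2k**2 + 15k + 30) + (4k**2 − 2k − 20)
  k**3 + 2k**2 + 15k + 30 = ((1/4)k + 5/8)(4k**2 − 2k − 20) + ((85/4)k + 85/2)
  4k**2 − 2k − 20 = ((16/85)k − 8/17)((85/4)k + 85/2) + (0)
Last nonzero remainder: (85/4)k + 85/2. Dividing through by 85/4 gives the monic gcd k + 2.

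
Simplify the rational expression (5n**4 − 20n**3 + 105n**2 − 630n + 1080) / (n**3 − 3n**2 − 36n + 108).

(5n**3 − 5n**2 + 90n − 360)/(n**2 − 36)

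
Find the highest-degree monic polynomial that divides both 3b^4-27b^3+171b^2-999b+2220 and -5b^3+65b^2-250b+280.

Euclidean algorithm in ℚ[b]:
  3b^4-27b^3+171b^2-999b+2220 = (-(3/5)b-12/5)(-5b^3+65b^2-250b+280) + (177b^2-1431b+2892)
  -5b^3+65b^2-250b+280 = (-(5/177)b+1450/10443)(177b^2-1431b+2892) + ((105780/3481)b-423120/3481)
  177b^2-1431b+2892 = ((205379/35260)b-838921/35260)((105780/3481)b-423120/3481) + (0)
Last nonzero remainder: (105780/3481)b-423120/3481. Dividing through by 105780/3481 gives the monic gcd b-4.

b-4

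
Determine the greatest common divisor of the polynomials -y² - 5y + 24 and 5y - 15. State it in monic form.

By polynomial division,
  -y² - 5y + 24 = (-(1/5)y - 8/5)(5y - 15) + (0)
Last nonzero remainder: 5y - 15. Dividing through by 5 gives the monic gcd y - 3.

y - 3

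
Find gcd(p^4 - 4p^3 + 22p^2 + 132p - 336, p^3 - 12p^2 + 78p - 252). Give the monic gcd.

p^2 - 6p + 42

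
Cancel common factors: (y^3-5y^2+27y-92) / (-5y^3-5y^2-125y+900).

(-y^2+y-23)/(5y^2+25y+225)

Repeated division with remainder:
  y^3-5y^2+27y-92 = (-1/5)(-5y^3-5y^2-125y+900) + (-6y^2+2y+88)
  -5y^3-5y^2-125y+900 = ((5/6)y+10/9)(-6y^2+2y+88) + (-(1805/9)y+7220/9)
  -6y^2+2y+88 = ((54/1805)y+198/1805)(-(1805/9)y+7220/9) + (0)
Last nonzero remainder: -(1805/9)y+7220/9. Dividing through by -1805/9 gives the monic gcd y-4.
Cancel y-4 from numerator and denominator to get the reduced form.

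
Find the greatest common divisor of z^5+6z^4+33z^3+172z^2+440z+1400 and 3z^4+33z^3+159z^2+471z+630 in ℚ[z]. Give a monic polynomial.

z^3+8z^2+29z+70

Euclidean algorithm in ℚ[z]:
  z^5+6z^4+33z^3+172z^2+440z+1400 = ((1/3)z−5/3)(3z^4+33z^3+159z^2+471z+630) + (35z^3+280z^2+1015z+2450)
  3z^4+33z^3+159z^2+471z+630 = ((3/35)z+9/35)(35z^3+280z^2+1015z+2450) + (0)
Last nonzero remainder: 35z^3+280z^2+1015z+2450. Dividing through by 35 gives the monic gcd z^3+8z^2+29z+70.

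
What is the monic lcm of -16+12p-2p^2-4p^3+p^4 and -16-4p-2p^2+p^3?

Euclidean algorithm in ℚ[p]:
  p^4-4p^3-2p^2+12p-16 = (p-2)(p^3-2p^2-4p-16) + (-2p^2+20p-48)
  p^3-2p^2-4p-16 = (-(1/2)p-4)(-2p^2+20p-48) + (52p-208)
  -2p^2+20p-48 = (-(1/26)p+3/13)(52p-208) + (0)
Last nonzero remainder: 52p-208. Dividing through by 52 gives the monic gcd p-4.
Then lcm(f, g) = f·g / gcd(f, g); expanding and making the result monic gives the answer.

-64+16p-8p^3-6p^4-2p^5+p^6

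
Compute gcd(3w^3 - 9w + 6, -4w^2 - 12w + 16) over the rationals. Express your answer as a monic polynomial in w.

w - 1

Apply the Euclidean algorithm:
  3w^3 - 9w + 6 = (-(3/4)w + 9/4)(-4w^2 - 12w + 16) + (30w - 30)
  -4w^2 - 12w + 16 = (-(2/15)w - 8/15)(30w - 30) + (0)
Last nonzero remainder: 30w - 30. Dividing through by 30 gives the monic gcd w - 1.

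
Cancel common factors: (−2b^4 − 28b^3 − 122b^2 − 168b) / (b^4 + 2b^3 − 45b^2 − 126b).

Euclidean algorithm in ℚ[b]:
  −2b^4 − 28b^3 − 122b^2 − 168b = (−2)(b^4 + 2b^3 − 45b^2 − 126b) + (−24b^3 − 212b^2 − 420b)
  b^4 + 2b^3 − 45b^2 − 126b = (−(1/24)b + 41/144)(−24b^3 − 212b^2 − 420b) + (−(77/36)b^2 − (77/12)b)
  −24b^3 − 212b^2 − 420b = ((864/77)b + 720/11)(−(77/36)b^2 − (77/12)b) + (0)
Last nonzero remainder: −(77/36)b^2 − (77/12)b. Dividing through by −77/36 gives the monic gcd b^2 + 3b.
Cancel b^2 + 3b from numerator and denominator to get the reduced form.

(−2b^2 − 22b − 56)/(b^2 − b − 42)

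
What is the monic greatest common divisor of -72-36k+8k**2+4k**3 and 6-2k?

-3+k

Euclidean algorithm in ℚ[k]:
  4k**3+8k**2-36k-72 = (-2k**2-10k-12)(-2k+6) + (0)
Last nonzero remainder: -2k+6. Dividing through by -2 gives the monic gcd k-3.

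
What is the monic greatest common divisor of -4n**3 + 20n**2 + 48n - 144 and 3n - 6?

n - 2

Euclidean algorithm in ℚ[n]:
  -4n**3 + 20n**2 + 48n - 144 = (-(4/3)n**2 + 4n + 24)(3n - 6) + (0)
Last nonzero remainder: 3n - 6. Dividing through by 3 gives the monic gcd n - 2.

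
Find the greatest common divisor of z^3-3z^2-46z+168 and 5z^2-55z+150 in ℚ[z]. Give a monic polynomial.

z-6

By polynomial division,
  z^3-3z^2-46z+168 = ((1/5)z+8/5)(5z^2-55z+150) + (12z-72)
  5z^2-55z+150 = ((5/12)z-25/12)(12z-72) + (0)
Last nonzero remainder: 12z-72. Dividing through by 12 gives the monic gcd z-6.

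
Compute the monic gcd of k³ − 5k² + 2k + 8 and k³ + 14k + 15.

k + 1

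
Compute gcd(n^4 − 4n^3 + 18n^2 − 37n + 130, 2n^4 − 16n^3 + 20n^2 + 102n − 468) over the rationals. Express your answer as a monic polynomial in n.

n^2 − 5n + 13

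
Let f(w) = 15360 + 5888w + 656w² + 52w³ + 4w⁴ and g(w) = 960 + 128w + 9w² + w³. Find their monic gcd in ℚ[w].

960 + 128w + 9w² + w³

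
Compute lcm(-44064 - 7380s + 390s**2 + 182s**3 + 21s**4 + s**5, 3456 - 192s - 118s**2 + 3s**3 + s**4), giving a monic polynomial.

352512 + 14976s - 10500s**2 - 1066s**3 + 14s**4 + 13s**5 + s**6

Repeated division with remainder:
  s**5 + 21s**4 + 182s**3 + 390s**2 - 7380s - 44064 = (s + 18)(s**4 + 3s**3 - 118s**2 - 192s + 3456) + (246s**3 + 2706s**2 - 7380s - 106272)
  s**4 + 3s**3 - 118s**2 - 192s + 3456 = ((1/246)s - 4/123)(246s**3 + 2706s**2 - 7380s - 106272) + (0)
Last nonzero remainder: 246s**3 + 2706s**2 - 7380s - 106272. Dividing through by 246 gives the monic gcd s**3 + 11s**2 - 30s - 432.
Then lcm(f, g) = f·g / gcd(f, g); expanding and making the result monic gives the answer.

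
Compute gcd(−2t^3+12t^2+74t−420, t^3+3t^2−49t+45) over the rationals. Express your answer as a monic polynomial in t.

Repeated division with remainder:
  −2t^3+12t^2+74t−420 = (−2)(t^3+3t^2−49t+45) + (18t^2−24t−330)
  t^3+3t^2−49t+45 = ((1/18)t+13/54)(18t^2−24t−330) + (−(224/9)t+1120/9)
  18t^2−24t−330 = (−(81/112)t−297/112)(−(224/9)t+1120/9) + (0)
Last nonzero remainder: −(224/9)t+1120/9. Dividing through by −224/9 gives the monic gcd t−5.

t−5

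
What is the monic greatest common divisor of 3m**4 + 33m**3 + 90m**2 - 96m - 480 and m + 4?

m + 4

Apply the Euclidean algorithm:
  3m**4 + 33m**3 + 90m**2 - 96m - 480 = (3m**3 + 21m**2 + 6m - 120)(m + 4) + (0)
The last nonzero remainder m + 4 is already monic.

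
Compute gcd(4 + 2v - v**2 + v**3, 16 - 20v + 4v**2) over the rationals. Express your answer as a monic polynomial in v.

By polynomial division,
  v**3 - v**2 + 2v + 4 = ((1/4)v + 1)(4v**2 - 20v + 16) + (18v - 12)
  4v**2 - 20v + 16 = ((2/9)v - 26/27)(18v - 12) + (40/9)
  18v - 12 = ((81/20)v - 27/10)(40/9) + (0)
The last nonzero remainder is the constant 40/9, so the polynomials are coprime and gcd = 1.

1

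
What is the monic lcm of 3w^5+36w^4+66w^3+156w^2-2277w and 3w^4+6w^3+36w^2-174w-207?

w^6+13w^5+34w^4+74w^3-707w^2-759w

Repeated division with remainder:
  3w^5+36w^4+66w^3+156w^2-2277w = (w+10)(3w^4+6w^3+36w^2-174w-207) + (-30w^3-30w^2-330w+2070)
  3w^4+6w^3+36w^2-174w-207 = (-(1/10)w-1/10)(-30w^3-30w^2-330w+2070) + (0)
Last nonzero remainder: -30w^3-30w^2-330w+2070. Dividing through by -30 gives the monic gcd w^3+w^2+11w-69.
Then lcm(f, g) = f·g / gcd(f, g); expanding and making the result monic gives the answer.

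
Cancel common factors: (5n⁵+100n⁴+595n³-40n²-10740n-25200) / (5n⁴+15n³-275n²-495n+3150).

Euclidean algorithm in ℚ[n]:
  5n⁵+100n⁴+595n³-40n²-10740n-25200 = (n+17)(5n⁴+15n³-275n²-495n+3150) + (615n³+5130n²-5475n-78750)
  5n⁴+15n³-275n²-495n+3150 = ((1/123)n-73/1681)(615n³+5130n²-5475n-78750) + (-(12960/1681)n²-(155520/1681)n-453600/1681)
  615n³+5130n²-5475n-78750 = (-(68921/864)n+42025/144)(-(12960/1681)n²-(155520/1681)n-453600/1681) + (0)
Last nonzero remainder: -(12960/1681)n²-(155520/1681)n-453600/1681. Dividing through by -12960/1681 gives the monic gcd n²+12n+35.
Cancel n²+12n+35 from numerator and denominator to get the reduced form.

(n³+8n²-12n-144)/(n²-9n+18)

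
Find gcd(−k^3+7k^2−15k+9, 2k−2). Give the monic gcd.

Euclidean algorithm in ℚ[k]:
  −k^3+7k^2−15k+9 = (−(1/2)k^2+3k−9/2)(2k−2) + (0)
Last nonzero remainder: 2k−2. Dividing through by 2 gives the monic gcd k−1.

k−1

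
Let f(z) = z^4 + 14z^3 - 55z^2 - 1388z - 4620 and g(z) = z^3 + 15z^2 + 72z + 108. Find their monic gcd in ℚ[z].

Repeated division with remainder:
  z^4 + 14z^3 - 55z^2 - 1388z - 4620 = (z - 1)(z^3 + 15z^2 + 72z + 108) + (-112z^2 - 1424z - 4512)
  z^3 + 15z^2 + 72z + 108 = (-(1/112)z - 1/49)(-112z^2 - 1424z - 4512) + ((130/49)z + 780/49)
  -112z^2 - 1424z - 4512 = (-(2744/65)z - 18424/65)((130/49)z + 780/49) + (0)
Last nonzero remainder: (130/49)z + 780/49. Dividing through by 130/49 gives the monic gcd z + 6.

z + 6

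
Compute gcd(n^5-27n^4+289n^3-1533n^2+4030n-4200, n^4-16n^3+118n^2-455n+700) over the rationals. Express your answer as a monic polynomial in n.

n^2-9n+20

Apply the Euclidean algorithm:
  n^5-27n^4+289n^3-1533n^2+4030n-4200 = (n-11)(n^4-16n^3+118n^2-455n+700) + (-5n^3+220n^2-1675n+3500)
  n^4-16n^3+118n^2-455n+700 = (-(1/5)n-28/5)(-5n^3+220n^2-1675n+3500) + (1015n^2-9135n+20300)
  -5n^3+220n^2-1675n+3500 = (-(1/203)n+5/29)(1015n^2-9135n+20300) + (0)
Last nonzero remainder: 1015n^2-9135n+20300. Dividing through by 1015 gives the monic gcd n^2-9n+20.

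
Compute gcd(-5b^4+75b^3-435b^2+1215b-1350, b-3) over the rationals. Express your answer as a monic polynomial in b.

b-3

Repeated division with remainder:
  -5b^4+75b^3-435b^2+1215b-1350 = (-5b^3+60b^2-255b+450)(b-3) + (0)
The last nonzero remainder b-3 is already monic.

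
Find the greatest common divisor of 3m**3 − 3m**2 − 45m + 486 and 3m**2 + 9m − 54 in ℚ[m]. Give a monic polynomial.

Repeated division with remainder:
  3m**3 − 3m**2 − 45m + 486 = (m − 4)(3m**2 + 9m − 54) + (45m + 270)
  3m**2 + 9m − 54 = ((1/15)m − 1/5)(45m + 270) + (0)
Last nonzero remainder: 45m + 270. Dividing through by 45 gives the monic gcd m + 6.

m + 6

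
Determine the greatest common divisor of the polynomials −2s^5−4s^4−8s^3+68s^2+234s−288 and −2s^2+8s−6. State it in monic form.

By polynomial division,
  −2s^5−4s^4−8s^3+68s^2+234s−288 = (s^3+6s^2+25s+48)(−2s^2+8s−6) + (0)
Last nonzero remainder: −2s^2+8s−6. Dividing through by −2 gives the monic gcd s^2−4s+3.

s^2−4s+3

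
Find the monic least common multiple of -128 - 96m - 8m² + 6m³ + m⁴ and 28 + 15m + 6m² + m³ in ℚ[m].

-896 - 928m - 376m² - 70m³ + 11m⁴ + 8m⁵ + m⁶

Apply the Euclidean algorithm:
  m⁴ + 6m³ - 8m² - 96m - 128 = (m)(m³ + 6m² + 15m + 28) + (-23m² - 124m - 128)
  m³ + 6m² + 15m + 28 = (-(1/23)m - 14/529)(-23m² - 124m - 128) + ((3255/529)m + 13020/529)
  -23m² - 124m - 128 = (-(12167/3255)m - 16928/3255)((3255/529)m + 13020/529) + (0)
Last nonzero remainder: (3255/529)m + 13020/529. Dividing through by 3255/529 gives the monic gcd m + 4.
Then lcm(f, g) = f·g / gcd(f, g); expanding and making the result monic gives the answer.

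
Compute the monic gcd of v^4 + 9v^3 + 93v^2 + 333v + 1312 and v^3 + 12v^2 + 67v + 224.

v^2 + 5v + 32

Euclidean algorithm in ℚ[v]:
  v^4 + 9v^3 + 93v^2 + 333v + 1312 = (v - 3)(v^3 + 12v^2 + 67v + 224) + (62v^2 + 310v + 1984)
  v^3 + 12v^2 + 67v + 224 = ((1/62)v + 7/62)(62v^2 + 310v + 1984) + (0)
Last nonzero remainder: 62v^2 + 310v + 1984. Dividing through by 62 gives the monic gcd v^2 + 5v + 32.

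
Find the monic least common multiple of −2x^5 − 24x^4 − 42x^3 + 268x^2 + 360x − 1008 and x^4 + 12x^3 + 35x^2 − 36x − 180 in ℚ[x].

x^6 + 17x^5 + 81x^4 − 29x^3 − 850x^2 − 396x + 2520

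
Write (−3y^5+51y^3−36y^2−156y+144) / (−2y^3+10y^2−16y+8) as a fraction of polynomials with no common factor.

By polynomial division,
  −3y^5+51y^3−36y^2−156y+144 = ((3/2)y^2+(15/2)y)(−2y^3+10y^2−16y+8) + (72y^2−216y+144)
  −2y^3+10y^2−16y+8 = (−(1/36)y+1/18)(72y^2−216y+144) + (0)
Last nonzero remainder: 72y^2−216y+144. Dividing through by 72 gives the monic gcd y^2−3y+2.
Cancel y^2−3y+2 from numerator and denominator to get the reduced form.

(3y^3+9y^2−30y−72)/(2y−4)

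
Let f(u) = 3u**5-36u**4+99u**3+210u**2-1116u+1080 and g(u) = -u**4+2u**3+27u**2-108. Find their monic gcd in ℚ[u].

u**3-5u**2-12u+36

Euclidean algorithm in ℚ[u]:
  3u**5-36u**4+99u**3+210u**2-1116u+1080 = (-3u+30)(-u**4+2u**3+27u**2-108) + (120u**3-600u**2-1440u+4320)
  -u**4+2u**3+27u**2-108 = (-(1/120)u-1/40)(120u**3-600u**2-1440u+4320) + (0)
Last nonzero remainder: 120u**3-600u**2-1440u+4320. Dividing through by 120 gives the monic gcd u**3-5u**2-12u+36.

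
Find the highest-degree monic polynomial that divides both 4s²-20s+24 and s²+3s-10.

s-2

Apply the Euclidean algorithm:
  4s²-20s+24 = (4)(s²+3s-10) + (-32s+64)
  s²+3s-10 = (-(1/32)s-5/32)(-32s+64) + (0)
Last nonzero remainder: -32s+64. Dividing through by -32 gives the monic gcd s-2.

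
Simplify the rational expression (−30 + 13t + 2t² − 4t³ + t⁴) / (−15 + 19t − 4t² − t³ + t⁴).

Repeated division with remainder:
  t⁴ − 4t³ + 2t² + 13t − 30 = (t⁴ − t³ − 4t² + 19t − 15) + (−3t³ + 6t² − 6t − 15)
  t⁴ − t³ − 4t² + 19t − 15 = (−(1/3)t − 1/3)(−3t³ + 6t² − 6t − 15) + (−4t² + 12t − 20)
  −3t³ + 6t² − 6t − 15 = ((3/4)t + 3/4)(−4t² + 12t − 20) + (0)
Last nonzero remainder: −4t² + 12t − 20. Dividing through by −4 gives the monic gcd t² − 3t + 5.
Cancel t² − 3t + 5 from numerator and denominator to get the reduced form.

(−6 − t + t²)/(−3 + 2t + t²)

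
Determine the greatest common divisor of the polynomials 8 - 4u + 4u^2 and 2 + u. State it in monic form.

1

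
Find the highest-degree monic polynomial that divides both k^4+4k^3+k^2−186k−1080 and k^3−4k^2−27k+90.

k^2−k−30

By polynomial division,
  k^4+4k^3+k^2−186k−1080 = (k+8)(k^3−4k^2−27k+90) + (60k^2−60k−1800)
  k^3−4k^2−27k+90 = ((1/60)k−1/20)(60k^2−60k−1800) + (0)
Last nonzero remainder: 60k^2−60k−1800. Dividing through by 60 gives the monic gcd k^2−k−30.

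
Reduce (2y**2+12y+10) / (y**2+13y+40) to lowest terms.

Euclidean algorithm in ℚ[y]:
  2y**2+12y+10 = (2)(y**2+13y+40) + (−14y−70)
  y**2+13y+40 = (−(1/14)y−4/7)(−14y−70) + (0)
Last nonzero remainder: −14y−70. Dividing through by −14 gives the monic gcd y+5.
Cancel y+5 from numerator and denominator to get the reduced form.

(2y+2)/(y+8)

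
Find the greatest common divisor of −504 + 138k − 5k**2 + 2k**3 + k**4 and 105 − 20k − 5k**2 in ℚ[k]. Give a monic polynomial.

−21 + 4k + k**2

By polynomial division,
  k**4 + 2k**3 − 5k**2 + 138k − 504 = (−(1/5)k**2 + (2/5)k − 24/5)(−5k**2 − 20k + 105) + (0)
Last nonzero remainder: −5k**2 − 20k + 105. Dividing through by −5 gives the monic gcd k**2 + 4k − 21.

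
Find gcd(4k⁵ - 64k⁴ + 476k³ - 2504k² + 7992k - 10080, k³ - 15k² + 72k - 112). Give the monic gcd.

k² - 11k + 28

Repeated division with remainder:
  4k⁵ - 64k⁴ + 476k³ - 2504k² + 7992k - 10080 = (4k² - 4k + 128)(k³ - 15k² + 72k - 112) + (152k² - 1672k + 4256)
  k³ - 15k² + 72k - 112 = ((1/152)k - 1/38)(152k² - 1672k + 4256) + (0)
Last nonzero remainder: 152k² - 1672k + 4256. Dividing through by 152 gives the monic gcd k² - 11k + 28.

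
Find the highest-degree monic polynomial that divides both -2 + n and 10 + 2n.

By polynomial division,
  n - 2 = (1/2)(2n + 10) + (-7)
  2n + 10 = (-(2/7)n - 10/7)(-7) + (0)
The last nonzero remainder is the constant -7, so the polynomials are coprime and gcd = 1.

1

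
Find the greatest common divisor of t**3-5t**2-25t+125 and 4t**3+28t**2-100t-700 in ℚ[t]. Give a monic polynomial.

t**2-25

Euclidean algorithm in ℚ[t]:
  t**3-5t**2-25t+125 = (1/4)(4t**3+28t**2-100t-700) + (-12t**2+300)
  4t**3+28t**2-100t-700 = (-(1/3)t-7/3)(-12t**2+300) + (0)
Last nonzero remainder: -12t**2+300. Dividing through by -12 gives the monic gcd t**2-25.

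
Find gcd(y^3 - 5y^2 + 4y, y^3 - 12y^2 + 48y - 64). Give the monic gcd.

Euclidean algorithm in ℚ[y]:
  y^3 - 5y^2 + 4y = (y^3 - 12y^2 + 48y - 64) + (7y^2 - 44y + 64)
  y^3 - 12y^2 + 48y - 64 = ((1/7)y - 40/49)(7y^2 - 44y + 64) + ((144/49)y - 576/49)
  7y^2 - 44y + 64 = ((343/144)y - 49/9)((144/49)y - 576/49) + (0)
Last nonzero remainder: (144/49)y - 576/49. Dividing through by 144/49 gives the monic gcd y - 4.

y - 4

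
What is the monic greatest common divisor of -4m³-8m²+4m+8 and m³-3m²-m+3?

By polynomial division,
  -4m³-8m²+4m+8 = (-4)(m³-3m²-m+3) + (-20m²+20)
  m³-3m²-m+3 = (-(1/20)m+3/20)(-20m²+20) + (0)
Last nonzero remainder: -20m²+20. Dividing through by -20 gives the monic gcd m²-1.

m²-1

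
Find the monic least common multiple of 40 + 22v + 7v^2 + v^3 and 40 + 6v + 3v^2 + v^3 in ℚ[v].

Apply the Euclidean algorithm:
  v^3 + 7v^2 + 22v + 40 = (v^3 + 3v^2 + 6v + 40) + (4v^2 + 16v)
  v^3 + 3v^2 + 6v + 40 = ((1/4)v - 1/4)(4v^2 + 16v) + (10v + 40)
  4v^2 + 16v = ((2/5)v)(10v + 40) + (0)
Last nonzero remainder: 10v + 40. Dividing through by 10 gives the monic gcd v + 4.
Then lcm(f, g) = f·g / gcd(f, g); expanding and making the result monic gives the answer.

400 + 180v + 88v^2 + 25v^3 + 6v^4 + v^5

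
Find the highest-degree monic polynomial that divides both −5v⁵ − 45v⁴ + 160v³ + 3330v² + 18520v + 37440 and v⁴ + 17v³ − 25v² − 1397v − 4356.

v² − 5v − 36

Repeated division with remainder:
  −5v⁵ − 45v⁴ + 160v³ + 3330v² + 18520v + 37440 = (−5v + 40)(v⁴ + 17v³ − 25v² − 1397v − 4356) + (−645v³ − 2655v² + 52620v + 211680)
  v⁴ + 17v³ − 25v² − 1397v − 4356 = (−(1/645)v − 554/27735)(−645v³ − 2655v² + 52620v + 211680) + ((6561/1849)v² − (32805/1849)v − 236196/1849)
  −645v³ − 2655v² + 52620v + 211680 = (−(397535/2187)v − 3624040/2187)((6561/1849)v² − (32805/1849)v − 236196/1849) + (0)
Last nonzero remainder: (6561/1849)v² − (32805/1849)v − 236196/1849. Dividing through by 6561/1849 gives the monic gcd v² − 5v − 36.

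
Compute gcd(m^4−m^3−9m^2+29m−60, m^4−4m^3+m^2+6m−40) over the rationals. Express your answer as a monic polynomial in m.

By polynomial division,
  m^4−m^3−9m^2+29m−60 = (m^4−4m^3+m^2+6m−40) + (3m^3−10m^2+23m−20)
  m^4−4m^3+m^2+6m−40 = ((1/3)m−2/9)(3m^3−10m^2+23m−20) + (−(80/9)m^2+(160/9)m−400/9)
  3m^3−10m^2+23m−20 = (−(27/80)m+9/20)(−(80/9)m^2+(160/9)m−400/9) + (0)
Last nonzero remainder: −(80/9)m^2+(160/9)m−400/9. Dividing through by −80/9 gives the monic gcd m^2−2m+5.

m^2−2m+5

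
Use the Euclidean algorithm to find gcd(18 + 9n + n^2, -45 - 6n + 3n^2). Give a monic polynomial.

Euclidean algorithm in ℚ[n]:
  n^2 + 9n + 18 = (1/3)(3n^2 - 6n - 45) + (11n + 33)
  3n^2 - 6n - 45 = ((3/11)n - 15/11)(11n + 33) + (0)
Last nonzero remainder: 11n + 33. Dividing through by 11 gives the monic gcd n + 3.

3 + n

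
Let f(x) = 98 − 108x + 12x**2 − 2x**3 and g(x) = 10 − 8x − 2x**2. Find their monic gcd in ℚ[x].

−1 + x

Euclidean algorithm in ℚ[x]:
  −2x**3 + 12x**2 − 108x + 98 = (x − 10)(−2x**2 − 8x + 10) + (−198x + 198)
  −2x**2 − 8x + 10 = ((1/99)x + 5/99)(−198x + 198) + (0)
Last nonzero remainder: −198x + 198. Dividing through by −198 gives the monic gcd x − 1.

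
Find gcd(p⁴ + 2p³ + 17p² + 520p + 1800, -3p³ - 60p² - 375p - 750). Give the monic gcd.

p² + 10p + 25

By polynomial division,
  p⁴ + 2p³ + 17p² + 520p + 1800 = (-(1/3)p + 6)(-3p³ - 60p² - 375p - 750) + (252p² + 2520p + 6300)
  -3p³ - 60p² - 375p - 750 = (-(1/84)p - 5/42)(252p² + 2520p + 6300) + (0)
Last nonzero remainder: 252p² + 2520p + 6300. Dividing through by 252 gives the monic gcd p² + 10p + 25.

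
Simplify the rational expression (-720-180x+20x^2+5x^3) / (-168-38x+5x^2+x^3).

Euclidean algorithm in ℚ[x]:
  5x^3+20x^2-180x-720 = (5)(x^3+5x^2-38x-168) + (-5x^2+10x+120)
  x^3+5x^2-38x-168 = (-(1/5)x-7/5)(-5x^2+10x+120) + (0)
Last nonzero remainder: -5x^2+10x+120. Dividing through by -5 gives the monic gcd x^2-2x-24.
Cancel x^2-2x-24 from numerator and denominator to get the reduced form.

(30+5x)/(7+x)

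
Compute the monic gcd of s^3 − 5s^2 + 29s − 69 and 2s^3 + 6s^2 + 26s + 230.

s^2 − 2s + 23

Euclidean algorithm in ℚ[s]:
  s^3 − 5s^2 + 29s − 69 = (1/2)(2s^3 + 6s^2 + 26s + 230) + (−8s^2 + 16s − 184)
  2s^3 + 6s^2 + 26s + 230 = (−(1/4)s − 5/4)(−8s^2 + 16s − 184) + (0)
Last nonzero remainder: −8s^2 + 16s − 184. Dividing through by −8 gives the monic gcd s^2 − 2s + 23.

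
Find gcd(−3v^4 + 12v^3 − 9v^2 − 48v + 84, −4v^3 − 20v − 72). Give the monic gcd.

Repeated division with remainder:
  −3v^4 + 12v^3 − 9v^2 − 48v + 84 = ((3/4)v − 3)(−4v^3 − 20v − 72) + (6v^2 − 54v − 132)
  −4v^3 − 20v − 72 = (−(2/3)v − 6)(6v^2 − 54v − 132) + (−432v − 864)
  6v^2 − 54v − 132 = (−(1/72)v + 11/72)(−432v − 864) + (0)
Last nonzero remainder: −432v − 864. Dividing through by −432 gives the monic gcd v + 2.

v + 2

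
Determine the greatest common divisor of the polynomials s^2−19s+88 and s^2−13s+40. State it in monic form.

Apply the Euclidean algorithm:
  s^2−19s+88 = (s^2−13s+40) + (−6s+48)
  s^2−13s+40 = (−(1/6)s+5/6)(−6s+48) + (0)
Last nonzero remainder: −6s+48. Dividing through by −6 gives the monic gcd s−8.

s−8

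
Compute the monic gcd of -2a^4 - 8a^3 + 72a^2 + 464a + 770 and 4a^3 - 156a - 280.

Euclidean algorithm in ℚ[a]:
  -2a^4 - 8a^3 + 72a^2 + 464a + 770 = (-(1/2)a - 2)(4a^3 - 156a - 280) + (-6a^2 + 12a + 210)
  4a^3 - 156a - 280 = (-(2/3)a - 4/3)(-6a^2 + 12a + 210) + (0)
Last nonzero remainder: -6a^2 + 12a + 210. Dividing through by -6 gives the monic gcd a^2 - 2a - 35.

a^2 - 2a - 35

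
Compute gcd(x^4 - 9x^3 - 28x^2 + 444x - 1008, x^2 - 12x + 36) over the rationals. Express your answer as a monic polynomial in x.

x^2 - 12x + 36

Euclidean algorithm in ℚ[x]:
  x^4 - 9x^3 - 28x^2 + 444x - 1008 = (x^2 + 3x - 28)(x^2 - 12x + 36) + (0)
The last nonzero remainder x^2 - 12x + 36 is already monic.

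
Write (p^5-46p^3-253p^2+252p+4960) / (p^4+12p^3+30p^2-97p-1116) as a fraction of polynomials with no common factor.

(p^2-3p-40)/(p+9)

Apply the Euclidean algorithm:
  p^5-46p^3-253p^2+252p+4960 = (p-12)(p^4+12p^3+30p^2-97p-1116) + (68p^3+204p^2+204p-8432)
  p^4+12p^3+30p^2-97p-1116 = ((1/68)p+9/68)(68p^3+204p^2+204p-8432) + (0)
Last nonzero remainder: 68p^3+204p^2+204p-8432. Dividing through by 68 gives the monic gcd p^3+3p^2+3p-124.
Cancel p^3+3p^2+3p-124 from numerator and denominator to get the reduced form.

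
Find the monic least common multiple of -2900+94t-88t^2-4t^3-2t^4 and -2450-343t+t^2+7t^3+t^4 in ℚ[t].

Repeated division with remainder:
  -2t^4-4t^3-88t^2+94t-2900 = (-2)(t^4+7t^3+t^2-343t-2450) + (10t^3-86t^2-592t-7800)
  t^4+7t^3+t^2-343t-2450 = ((1/10)t+39/25)(10t^3-86t^2-592t-7800) + ((4859/25)t^2+(34013/25)t+9718)
  10t^3-86t^2-592t-7800 = ((250/4859)t-3900/4859)((4859/25)t^2+(34013/25)t+9718) + (0)
Last nonzero remainder: (4859/25)t^2+(34013/25)t+9718. Dividing through by 4859/25 gives the monic gcd t^2+7t+50.
Then lcm(f, g) = f·g / gcd(f, g); expanding and making the result monic gives the answer.

-71050+2303t-706t^2-145t^3-5t^4+2t^5+t^6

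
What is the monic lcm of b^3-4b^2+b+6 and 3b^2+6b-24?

Repeated division with remainder:
  b^3-4b^2+b+6 = ((1/3)b-2)(3b^2+6b-24) + (21b-42)
  3b^2+6b-24 = ((1/7)b+4/7)(21b-42) + (0)
Last nonzero remainder: 21b-42. Dividing through by 21 gives the monic gcd b-2.
Then lcm(f, g) = f·g / gcd(f, g); expanding and making the result monic gives the answer.

b^4-15b^2+10b+24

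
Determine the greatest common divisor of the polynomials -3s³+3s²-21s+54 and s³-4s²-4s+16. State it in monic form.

Euclidean algorithm in ℚ[s]:
  -3s³+3s²-21s+54 = (-3)(s³-4s²-4s+16) + (-9s²-33s+102)
  s³-4s²-4s+16 = (-(1/9)s+23/27)(-9s²-33s+102) + ((319/9)s-638/9)
  -9s²-33s+102 = (-(81/319)s-459/319)((319/9)s-638/9) + (0)
Last nonzero remainder: (319/9)s-638/9. Dividing through by 319/9 gives the monic gcd s-2.

s-2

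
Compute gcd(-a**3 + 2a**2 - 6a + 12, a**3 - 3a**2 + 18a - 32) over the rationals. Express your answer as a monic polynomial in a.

Euclidean algorithm in ℚ[a]:
  -a**3 + 2a**2 - 6a + 12 = (-1)(a**3 - 3a**2 + 18a - 32) + (-a**2 + 12a - 20)
  a**3 - 3a**2 + 18a - 32 = (-a - 9)(-a**2 + 12a - 20) + (106a - 212)
  -a**2 + 12a - 20 = (-(1/106)a + 5/53)(106a - 212) + (0)
Last nonzero remainder: 106a - 212. Dividing through by 106 gives the monic gcd a - 2.

a - 2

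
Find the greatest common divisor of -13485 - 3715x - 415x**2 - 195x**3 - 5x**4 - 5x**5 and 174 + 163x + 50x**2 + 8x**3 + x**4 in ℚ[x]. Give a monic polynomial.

Euclidean algorithm in ℚ[x]:
  -5x**5 - 5x**4 - 195x**3 - 415x**2 - 3715x - 13485 = (-5x + 35)(x**4 + 8x**3 + 50x**2 + 163x + 174) + (-225x**3 - 1350x**2 - 8550x - 19575)
  x**4 + 8x**3 + 50x**2 + 163x + 174 = (-(1/225)x - 2/225)(-225x**3 - 1350x**2 - 8550x - 19575) + (0)
Last nonzero remainder: -225x**3 - 1350x**2 - 8550x - 19575. Dividing through by -225 gives the monic gcd x**3 + 6x**2 + 38x + 87.

87 + 38x + 6x**2 + x**3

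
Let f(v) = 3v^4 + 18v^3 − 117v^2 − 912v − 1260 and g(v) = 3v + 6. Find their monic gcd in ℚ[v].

Euclidean algorithm in ℚ[v]:
  3v^4 + 18v^3 − 117v^2 − 912v − 1260 = (v^3 + 4v^2 − 47v − 210)(3v + 6) + (0)
Last nonzero remainder: 3v + 6. Dividing through by 3 gives the monic gcd v + 2.

v + 2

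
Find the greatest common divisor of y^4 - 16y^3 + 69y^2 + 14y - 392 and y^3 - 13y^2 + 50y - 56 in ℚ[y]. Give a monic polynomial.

y^2 - 11y + 28

Apply the Euclidean algorithm:
  y^4 - 16y^3 + 69y^2 + 14y - 392 = (y - 3)(y^3 - 13y^2 + 50y - 56) + (-20y^2 + 220y - 560)
  y^3 - 13y^2 + 50y - 56 = (-(1/20)y + 1/10)(-20y^2 + 220y - 560) + (0)
Last nonzero remainder: -20y^2 + 220y - 560. Dividing through by -20 gives the monic gcd y^2 - 11y + 28.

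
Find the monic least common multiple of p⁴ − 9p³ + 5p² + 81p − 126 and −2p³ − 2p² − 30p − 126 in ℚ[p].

Apply the Euclidean algorithm:
  p⁴ − 9p³ + 5p² + 81p − 126 = (−(1/2)p + 5)(−2p³ − 2p² − 30p − 126) + (168p + 504)
  −2p³ − 2p² − 30p − 126 = (−(1/84)p² + (1/42)p − 1/4)(168p + 504) + (0)
Last nonzero remainder: 168p + 504. Dividing through by 168 gives the monic gcd p + 3.
Then lcm(f, g) = f·g / gcd(f, g); expanding and making the result monic gives the answer.

p⁶ − 11p⁵ + 44p⁴ − 118p³ − 183p² + 1953p − 2646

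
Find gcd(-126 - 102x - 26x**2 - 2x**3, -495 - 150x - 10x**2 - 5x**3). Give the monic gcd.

Apply the Euclidean algorithm:
  -2x**3 - 26x**2 - 102x - 126 = (2/5)(-5x**3 - 10x**2 - 150x - 495) + (-22x**2 - 42x + 72)
  -5x**3 - 10x**2 - 150x - 495 = ((5/22)x + 5/242)(-22x**2 - 42x + 72) + (-(20025/121)x - 60075/121)
  -22x**2 - 42x + 72 = ((2662/20025)x - 968/6675)(-(20025/121)x - 60075/121) + (0)
Last nonzero remainder: -(20025/121)x - 60075/121. Dividing through by -20025/121 gives the monic gcd x + 3.

3 + x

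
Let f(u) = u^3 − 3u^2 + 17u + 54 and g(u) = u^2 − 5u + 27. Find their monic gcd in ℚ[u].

u^2 − 5u + 27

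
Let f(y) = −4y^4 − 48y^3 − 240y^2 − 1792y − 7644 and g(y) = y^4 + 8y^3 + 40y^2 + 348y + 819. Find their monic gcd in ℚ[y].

y^3 + 5y^2 + 25y + 273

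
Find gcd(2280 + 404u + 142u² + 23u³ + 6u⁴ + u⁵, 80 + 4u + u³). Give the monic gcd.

20 - 4u + u²

By polynomial division,
  u⁵ + 6u⁴ + 23u³ + 142u² + 404u + 2280 = (u² + 6u + 19)(u³ + 4u + 80) + (38u² - 152u + 760)
  u³ + 4u + 80 = ((1/38)u + 2/19)(38u² - 152u + 760) + (0)
Last nonzero remainder: 38u² - 152u + 760. Dividing through by 38 gives the monic gcd u² - 4u + 20.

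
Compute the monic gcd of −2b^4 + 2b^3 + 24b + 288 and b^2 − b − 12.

Euclidean algorithm in ℚ[b]:
  −2b^4 + 2b^3 + 24b + 288 = (−2b^2 − 24)(b^2 − b − 12) + (0)
The last nonzero remainder b^2 − b − 12 is already monic.

b^2 − b − 12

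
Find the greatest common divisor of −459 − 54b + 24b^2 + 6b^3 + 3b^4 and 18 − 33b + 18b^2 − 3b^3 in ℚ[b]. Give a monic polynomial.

−3 + b

Euclidean algorithm in ℚ[b]:
  3b^4 + 6b^3 + 24b^2 − 54b − 459 = (−b − 8)(−3b^3 + 18b^2 − 33b + 18) + (135b^2 − 300b − 315)
  −3b^3 + 18b^2 − 33b + 18 = (−(1/45)b + 34/405)(135b^2 − 300b − 315) + (−(400/27)b + 400/9)
  135b^2 − 300b − 315 = (−(729/80)b − 567/80)(−(400/27)b + 400/9) + (0)
Last nonzero remainder: −(400/27)b + 400/9. Dividing through by −400/27 gives the monic gcd b − 3.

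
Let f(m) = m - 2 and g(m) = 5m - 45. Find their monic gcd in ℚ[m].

Apply the Euclidean algorithm:
  m - 2 = (1/5)(5m - 45) + (7)
  5m - 45 = ((5/7)m - 45/7)(7) + (0)
The last nonzero remainder is the constant 7, so the polynomials are coprime and gcd = 1.

1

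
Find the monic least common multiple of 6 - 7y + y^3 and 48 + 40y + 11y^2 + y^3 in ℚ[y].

By polynomial division,
  y^3 - 7y + 6 = (y^3 + 11y^2 + 40y + 48) + (-11y^2 - 47y - 42)
  y^3 + 11y^2 + 40y + 48 = (-(1/11)y - 74/121)(-11y^2 - 47y - 42) + ((900/121)y + 2700/121)
  -11y^2 - 47y - 42 = (-(1331/900)y - 847/450)((900/121)y + 2700/121) + (0)
Last nonzero remainder: (900/121)y + 2700/121. Dividing through by 900/121 gives the monic gcd y + 3.
Then lcm(f, g) = f·g / gcd(f, g); expanding and making the result monic gives the answer.

96 - 64y - 50y^2 + 9y^3 + 8y^4 + y^5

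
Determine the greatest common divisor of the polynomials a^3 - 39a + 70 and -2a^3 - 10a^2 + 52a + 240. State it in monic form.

a - 5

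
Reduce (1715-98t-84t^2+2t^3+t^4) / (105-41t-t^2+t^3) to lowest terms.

Repeated division with remainder:
  t^4+2t^3-84t^2-98t+1715 = (t+3)(t^3-t^2-41t+105) + (-40t^2-80t+1400)
  t^3-t^2-41t+105 = (-(1/40)t+3/40)(-40t^2-80t+1400) + (0)
Last nonzero remainder: -40t^2-80t+1400. Dividing through by -40 gives the monic gcd t^2+2t-35.
Cancel t^2+2t-35 from numerator and denominator to get the reduced form.

(-49+t^2)/(-3+t)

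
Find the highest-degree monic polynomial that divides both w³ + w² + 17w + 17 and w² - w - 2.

w + 1

Repeated division with remainder:
  w³ + w² + 17w + 17 = (w + 2)(w² - w - 2) + (21w + 21)
  w² - w - 2 = ((1/21)w - 2/21)(21w + 21) + (0)
Last nonzero remainder: 21w + 21. Dividing through by 21 gives the monic gcd w + 1.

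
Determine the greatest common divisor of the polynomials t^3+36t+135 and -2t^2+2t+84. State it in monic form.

By polynomial division,
  t^3+36t+135 = (-(1/2)t-1/2)(-2t^2+2t+84) + (79t+177)
  -2t^2+2t+84 = (-(2/79)t+512/6241)(79t+177) + (433620/6241)
  79t+177 = ((493039/433620)t+368219/144540)(433620/6241) + (0)
The last nonzero remainder is the constant 433620/6241, so the polynomials are coprime and gcd = 1.

1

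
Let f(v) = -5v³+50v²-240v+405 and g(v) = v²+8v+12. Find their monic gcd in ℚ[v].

Repeated division with remainder:
  -5v³+50v²-240v+405 = (-5v+90)(v²+8v+12) + (-900v-675)
  v²+8v+12 = (-(1/900)v-29/3600)(-900v-675) + (105/16)
  -900v-675 = (-(960/7)v-720/7)(105/16) + (0)
The last nonzero remainder is the constant 105/16, so the polynomials are coprime and gcd = 1.

1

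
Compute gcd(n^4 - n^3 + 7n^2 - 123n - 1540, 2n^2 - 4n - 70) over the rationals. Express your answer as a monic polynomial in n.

n^2 - 2n - 35

By polynomial division,
  n^4 - n^3 + 7n^2 - 123n - 1540 = ((1/2)n^2 + (1/2)n + 22)(2n^2 - 4n - 70) + (0)
Last nonzero remainder: 2n^2 - 4n - 70. Dividing through by 2 gives the monic gcd n^2 - 2n - 35.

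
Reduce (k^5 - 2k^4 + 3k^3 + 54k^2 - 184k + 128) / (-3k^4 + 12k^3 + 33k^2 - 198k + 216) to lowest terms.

By polynomial division,
  k^5 - 2k^4 + 3k^3 + 54k^2 - 184k + 128 = (-(1/3)k - 2/3)(-3k^4 + 12k^3 + 33k^2 - 198k + 216) + (22k^3 + 10k^2 - 244k + 272)
  -3k^4 + 12k^3 + 33k^2 - 198k + 216 = (-(3/22)k + 147/242)(22k^3 + 10k^2 - 244k + 272) + (-(768/121)k^2 - (1536/121)k + 6144/121)
  22k^3 + 10k^2 - 244k + 272 = (-(1331/384)k + 2057/384)(-(768/121)k^2 - (1536/121)k + 6144/121) + (0)
Last nonzero remainder: -(768/121)k^2 - (1536/121)k + 6144/121. Dividing through by -768/121 gives the monic gcd k^2 + 2k - 8.
Cancel k^2 + 2k - 8 from numerator and denominator to get the reduced form.

(-k^3 + 4k^2 - 19k + 16)/(3k^2 - 18k + 27)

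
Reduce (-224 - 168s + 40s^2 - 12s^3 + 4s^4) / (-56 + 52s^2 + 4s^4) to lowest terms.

(-4 + s)/(-1 + s)

Euclidean algorithm in ℚ[s]:
  4s^4 - 12s^3 + 40s^2 - 168s - 224 = (4s^4 + 52s^2 - 56) + (-12s^3 - 12s^2 - 168s - 168)
  4s^4 + 52s^2 - 56 = (-(1/3)s + 1/3)(-12s^3 - 12s^2 - 168s - 168) + (0)
Last nonzero remainder: -12s^3 - 12s^2 - 168s - 168. Dividing through by -12 gives the monic gcd s^3 + s^2 + 14s + 14.
Cancel s^3 + s^2 + 14s + 14 from numerator and denominator to get the reduced form.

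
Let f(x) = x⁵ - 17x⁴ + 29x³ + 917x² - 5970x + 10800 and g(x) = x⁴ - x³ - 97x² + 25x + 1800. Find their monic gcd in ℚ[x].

Apply the Euclidean algorithm:
  x⁵ - 17x⁴ + 29x³ + 917x² - 5970x + 10800 = (x - 16)(x⁴ - x³ - 97x² + 25x + 1800) + (110x³ - 660x² - 7370x + 39600)
  x⁴ - x³ - 97x² + 25x + 1800 = ((1/110)x + 1/22)(110x³ - 660x² - 7370x + 39600) + (0)
Last nonzero remainder: 110x³ - 660x² - 7370x + 39600. Dividing through by 110 gives the monic gcd x³ - 6x² - 67x + 360.

x³ - 6x² - 67x + 360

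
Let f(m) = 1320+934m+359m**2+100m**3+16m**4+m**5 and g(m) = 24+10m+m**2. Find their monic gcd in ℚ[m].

24+10m+m**2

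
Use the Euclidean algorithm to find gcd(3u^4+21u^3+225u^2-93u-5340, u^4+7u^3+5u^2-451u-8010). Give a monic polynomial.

By polynomial division,
  3u^4+21u^3+225u^2-93u-5340 = (3)(u^4+7u^3+5u^2-451u-8010) + (210u^2+1260u+18690)
  u^4+7u^3+5u^2-451u-8010 = ((1/210)u^2+(1/210)u-3/7)(210u^2+1260u+18690) + (0)
Last nonzero remainder: 210u^2+1260u+18690. Dividing through by 210 gives the monic gcd u^2+6u+89.

u^2+6u+89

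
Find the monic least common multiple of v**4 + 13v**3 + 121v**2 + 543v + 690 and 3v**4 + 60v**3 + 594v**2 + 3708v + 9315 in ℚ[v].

v**5 + 22v**4 + 238v**3 + 1632v**2 + 5577v + 6210

By polynomial division,
  v**4 + 13v**3 + 121v**2 + 543v + 690 = (1/3)(3v**4 + 60v**3 + 594v**2 + 3708v + 9315) + (-7v**3 - 77v**2 - 693v - 2415)
  3v**4 + 60v**3 + 594v**2 + 3708v + 9315 = (-(3/7)v - 27/7)(-7v**3 - 77v**2 - 693v - 2415) + (0)
Last nonzero remainder: -7v**3 - 77v**2 - 693v - 2415. Dividing through by -7 gives the monic gcd v**3 + 11v**2 + 99v + 345.
Then lcm(f, g) = f·g / gcd(f, g); expanding and making the result monic gives the answer.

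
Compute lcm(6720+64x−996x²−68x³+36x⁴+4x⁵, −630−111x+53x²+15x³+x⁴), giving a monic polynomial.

Repeated division with remainder:
  4x⁵+36x⁴−68x³−996x²+64x+6720 = (4x−24)(x⁴+15x³+53x²−111x−630) + (80x³+720x²−80x−8400)
  x⁴+15x³+53x²−111x−630 = ((1/80)x+3/40)(80x³+720x²−80x−8400) + (0)
Last nonzero remainder: 80x³+720x²−80x−8400. Dividing through by 80 gives the monic gcd x³+9x²−x−105.
Then lcm(f, g) = f·g / gcd(f, g); expanding and making the result monic gives the answer.

10080+1776x−1478x²−351x³+37x⁴+15x⁵+x⁶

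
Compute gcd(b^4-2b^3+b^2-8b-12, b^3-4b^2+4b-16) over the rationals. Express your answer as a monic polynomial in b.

Euclidean algorithm in ℚ[b]:
  b^4-2b^3+b^2-8b-12 = (b+2)(b^3-4b^2+4b-16) + (5b^2+20)
  b^3-4b^2+4b-16 = ((1/5)b-4/5)(5b^2+20) + (0)
Last nonzero remainder: 5b^2+20. Dividing through by 5 gives the monic gcd b^2+4.

b^2+4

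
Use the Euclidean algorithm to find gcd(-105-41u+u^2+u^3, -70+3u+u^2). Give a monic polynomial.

Repeated division with remainder:
  u^3+u^2-41u-105 = (u-2)(u^2+3u-70) + (35u-245)
  u^2+3u-70 = ((1/35)u+2/7)(35u-245) + (0)
Last nonzero remainder: 35u-245. Dividing through by 35 gives the monic gcd u-7.

-7+u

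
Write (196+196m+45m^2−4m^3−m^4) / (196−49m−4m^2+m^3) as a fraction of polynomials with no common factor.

(−4−4m−m^2)/(−4+m)

Repeated division with remainder:
  −m^4−4m^3+45m^2+196m+196 = (−m−8)(m^3−4m^2−49m+196) + (−36m^2+1764)
  m^3−4m^2−49m+196 = (−(1/36)m+1/9)(−36m^2+1764) + (0)
Last nonzero remainder: −36m^2+1764. Dividing through by −36 gives the monic gcd m^2−49.
Cancel m^2−49 from numerator and denominator to get the reduced form.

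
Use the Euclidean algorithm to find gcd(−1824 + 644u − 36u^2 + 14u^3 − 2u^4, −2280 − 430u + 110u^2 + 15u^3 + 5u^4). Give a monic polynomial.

38 + 4u + u^2

By polynomial division,
  −2u^4 + 14u^3 − 36u^2 + 644u − 1824 = (−2/5)(5u^4 + 15u^3 + 110u^2 − 430u − 2280) + (20u^3 + 8u^2 + 472u − 2736)
  5u^4 + 15u^3 + 110u^2 − 430u − 2280 = ((1/4)u + 13/20)(20u^3 + 8u^2 + 472u − 2736) + (−(66/5)u^2 − (264/5)u − 2508/5)
  20u^3 + 8u^2 + 472u − 2736 = (−(50/33)u + 60/11)(−(66/5)u^2 − (264/5)u − 2508/5) + (0)
Last nonzero remainder: −(66/5)u^2 − (264/5)u − 2508/5. Dividing through by −66/5 gives the monic gcd u^2 + 4u + 38.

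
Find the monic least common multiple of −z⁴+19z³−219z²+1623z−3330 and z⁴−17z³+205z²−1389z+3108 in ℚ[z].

Apply the Euclidean algorithm:
  −z⁴+19z³−219z²+1623z−3330 = (−1)(z⁴−17z³+205z²−1389z+3108) + (2z³−14z²+234z−222)
  z⁴−17z³+205z²−1389z+3108 = ((1/2)z−5)(2z³−14z²+234z−222) + (18z²−108z+1998)
  2z³−14z²+234z−222 = ((1/9)z−1/9)(18z²−108z+1998) + (0)
Last nonzero remainder: 18z²−108z+1998. Dividing through by 18 gives the monic gcd z²−6z+111.
Then lcm(f, g) = f·g / gcd(f, g); expanding and making the result monic gives the answer.

z⁶−30z⁵+456z⁴−4564z³+27315z²−82074z+93240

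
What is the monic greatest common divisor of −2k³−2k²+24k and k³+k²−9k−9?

k−3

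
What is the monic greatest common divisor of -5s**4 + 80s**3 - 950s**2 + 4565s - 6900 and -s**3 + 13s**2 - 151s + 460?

s**3 - 13s**2 + 151s - 460

Repeated division with remainder:
  -5s**4 + 80s**3 - 950s**2 + 4565s - 6900 = (5s - 15)(-s**3 + 13s**2 - 151s + 460) + (0)
Last nonzero remainder: -s**3 + 13s**2 - 151s + 460. Dividing through by -1 gives the monic gcd s**3 - 13s**2 + 151s - 460.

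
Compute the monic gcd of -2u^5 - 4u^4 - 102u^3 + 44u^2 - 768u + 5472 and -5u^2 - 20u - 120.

u^2 + 4u + 24

Apply the Euclidean algorithm:
  -2u^5 - 4u^4 - 102u^3 + 44u^2 - 768u + 5472 = ((2/5)u^3 - (4/5)u^2 + 14u - 228/5)(-5u^2 - 20u - 120) + (0)
Last nonzero remainder: -5u^2 - 20u - 120. Dividing through by -5 gives the monic gcd u^2 + 4u + 24.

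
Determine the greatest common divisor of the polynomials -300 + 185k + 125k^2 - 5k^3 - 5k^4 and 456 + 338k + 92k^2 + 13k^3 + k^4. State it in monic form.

Euclidean algorithm in ℚ[k]:
  -5k^4 - 5k^3 + 125k^2 + 185k - 300 = (-5)(k^4 + 13k^3 + 92k^2 + 338k + 456) + (60k^3 + 585k^2 + 1875k + 1980)
  k^4 + 13k^3 + 92k^2 + 338k + 456 = ((1/60)k + 13/240)(60k^3 + 585k^2 + 1875k + 1980) + ((465/16)k^2 + (3255/16)k + 1395/4)
  60k^3 + 585k^2 + 1875k + 1980 = ((64/31)k + 176/31)((465/16)k^2 + (3255/16)k + 1395/4) + (0)
Last nonzero remainder: (465/16)k^2 + (3255/16)k + 1395/4. Dividing through by 465/16 gives the monic gcd k^2 + 7k + 12.

12 + 7k + k^2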